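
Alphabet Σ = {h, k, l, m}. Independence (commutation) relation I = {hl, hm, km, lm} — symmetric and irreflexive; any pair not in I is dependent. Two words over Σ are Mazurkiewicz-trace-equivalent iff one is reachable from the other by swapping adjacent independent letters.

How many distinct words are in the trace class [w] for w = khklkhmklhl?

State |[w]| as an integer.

piece 0:k — minimal
piece 1:h rests on {0:k}
piece 2:k rests on {1:h}
piece 3:l rests on {2:k}
piece 4:k rests on {3:l}
piece 5:h rests on {4:k}
piece 6:m — minimal
piece 7:k rests on {5:h}
piece 8:l rests on {7:k}
piece 9:h rests on {7:k}
piece 10:l rests on {8:l}
minimal pieces: {0:k, 6:m}
ways to finish when only these pieces remain (= sum over removing one remaining piece with nothing left below it):
  1 left: {6}→1  {9}→1  {10}→1
  2 left: {6,9}→2  {6,10}→2  {8,10}→1  {9,10}→2
  3 left: {6,8,10}→3  {6,9,10}→6  {8,9,10}→3
  4 left: {6,8,9,10}→12  {7,8,9,10}→3
  5 left: {5,7,8,9,10}→3  {6,7,8,9,10}→15
  6 left: {4,5,7,8,9,10}→3  {5,6,7,8,9,10}→18
  7 left: {3,4,5,7,8,9,10}→3  {4,5,6,7,8,9,10}→21
  8 left: {2,3,4,5,7,8,9,10}→3  {3,4,5,6,7,8,9,10}→24
  9 left: {1,2,3,4,5,7,8,9,10}→3  {2,3,4,5,6,7,8,9,10}→27
  placing 0:k first → 30 extensions
  placing 6:m first → 3 extensions
total linear extensions = 33

33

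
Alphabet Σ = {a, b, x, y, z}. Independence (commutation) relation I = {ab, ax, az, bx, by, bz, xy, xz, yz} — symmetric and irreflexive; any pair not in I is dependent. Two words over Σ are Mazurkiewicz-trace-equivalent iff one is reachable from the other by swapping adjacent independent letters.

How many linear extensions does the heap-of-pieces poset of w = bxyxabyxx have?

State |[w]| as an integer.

drop 0:b onto floor
drop 1:x onto floor
drop 2:y onto floor
drop 3:x onto {1:x}
drop 4:a onto {2:y}
drop 5:b onto {0:b}
drop 6:y onto {4:a}
drop 7:x onto {3:x}
drop 8:x onto {7:x}
ground layer = {0:b, 1:x, 2:y}
drop-orders for the pieces not yet dropped (sum over which currently-grounded one goes next):
  1 to go: {5} 1  {6} 1  {8} 1
  2 to go: {0,5} 1  {4,6} 1  {5,6} 2  {5,8} 2  {6,8} 2  {7,8} 1
  3 to go: {0,5,6} 3  {0,5,8} 3  {2,4,6} 1  {3,7,8} 1  {4,5,6} 3  {4,6,8} 3  {5,6,8} 6  {5,7,8} 3  {6,7,8} 3
  4 to go: {0,4,5,6} 6  {0,5,6,8} 12  {0,5,7,8} 6  {1,3,7,8} 1  {2,4,5,6} 4  {2,4,6,8} 4  {3,5,7,8} 4  {3,6,7,8} 4  {4,5,6,8} 12  {4,6,7,8} 6  {5,6,7,8} 12
  5 to go: {0,2,4,5,6} 10  {0,3,5,7,8} 10  {0,4,5,6,8} 30  {0,5,6,7,8} 30  {1,3,5,7,8} 5  {1,3,6,7,8} 5  {2,4,5,6,8} 20  {2,4,6,7,8} 10  {3,4,6,7,8} 10  {3,5,6,7,8} 20  {4,5,6,7,8} 30
  6 to go: {0,1,3,5,7,8} 15  {0,2,4,5,6,8} 60  {0,3,5,6,7,8} 60  {0,4,5,6,7,8} 90  {1,3,4,6,7,8} 15  {1,3,5,6,7,8} 30  {2,3,4,6,7,8} 20  {2,4,5,6,7,8} 60  {3,4,5,6,7,8} 60
  7 to go: {0,1,3,5,6,7,8} 105  {0,2,4,5,6,7,8} 210  {0,3,4,5,6,7,8} 210  {1,2,3,4,6,7,8} 35  {1,3,4,5,6,7,8} 105  {2,3,4,5,6,7,8} 140
  if 0:b drops first: 280 orders
  if 1:x drops first: 560 orders
  if 2:y drops first: 420 orders
heap linearizations: 1260

1260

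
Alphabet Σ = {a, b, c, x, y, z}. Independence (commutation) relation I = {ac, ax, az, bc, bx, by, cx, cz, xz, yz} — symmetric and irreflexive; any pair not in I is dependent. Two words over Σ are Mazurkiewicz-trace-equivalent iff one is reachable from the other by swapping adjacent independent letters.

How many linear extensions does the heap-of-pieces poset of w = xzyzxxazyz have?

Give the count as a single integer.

630

#0=x has no predecessor
#1=z has no predecessor
#2=y depends on [0:x]
#3=z depends on [1:z]
#4=x depends on [2:y]
#5=x depends on [4:x]
#6=a depends on [2:y]
#7=z depends on [3:z]
#8=y depends on [5:x, 6:a]
#9=z depends on [7:z]
sources: [0:x, 1:z]
N(rest) = Σ N(rest − s) over sources s of rest; N(one piece) = 1:
  size 1 → [8]=1  [9]=1
  size 2 → [5,8]=1  [6,8]=1  [7,9]=1  [8,9]=2
  size 3 → [3,7,9]=1  [4,5,8]=1  [5,6,8]=2  [5,8,9]=3  [6,8,9]=3  [7,8,9]=3
  size 4 → [1,3,7,9]=1  [3,7,8,9]=4  [4,5,6,8]=3  [4,5,8,9]=4  [5,6,8,9]=8  [5,7,8,9]=6  [6,7,8,9]=6
  size 5 → [1,3,7,8,9]=5  [2,4,5,6,8]=3  [3,5,7,8,9]=10  [3,6,7,8,9]=10  [4,5,6,8,9]=15  [4,5,7,8,9]=10  [5,6,7,8,9]=20
  size 6 → [0,2,4,5,6,8]=3  [1,3,5,7,8,9]=15  [1,3,6,7,8,9]=15  [2,4,5,6,8,9]=18  [3,4,5,7,8,9]=20  [3,5,6,7,8,9]=40  [4,5,6,7,8,9]=45
  size 7 → [0,2,4,5,6,8,9]=21  [1,3,4,5,7,8,9]=35  [1,3,5,6,7,8,9]=70  [2,4,5,6,7,8,9]=63  [3,4,5,6,7,8,9]=105
  size 8 → [0,2,4,5,6,7,8,9]=84  [1,3,4,5,6,7,8,9]=210  [2,3,4,5,6,7,8,9]=168
  first=0(x) contributes 378
  first=1(z) contributes 252
|[w]| = 630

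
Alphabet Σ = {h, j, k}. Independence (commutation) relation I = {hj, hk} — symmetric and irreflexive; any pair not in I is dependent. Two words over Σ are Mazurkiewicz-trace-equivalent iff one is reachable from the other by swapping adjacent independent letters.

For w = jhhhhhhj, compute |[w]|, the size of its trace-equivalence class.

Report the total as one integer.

#0=j has no predecessor
#1=h has no predecessor
#2=h depends on [1:h]
#3=h depends on [2:h]
#4=h depends on [3:h]
#5=h depends on [4:h]
#6=h depends on [5:h]
#7=j depends on [0:j]
sources: [0:j, 1:h]
N(rest) = Σ N(rest − s) over sources s of rest; N(one piece) = 1:
  size 1 → [6]=1  [7]=1
  size 2 → [0,7]=1  [5,6]=1  [6,7]=2
  size 3 → [0,6,7]=3  [4,5,6]=1  [5,6,7]=3
  size 4 → [0,5,6,7]=6  [3,4,5,6]=1  [4,5,6,7]=4
  size 5 → [0,4,5,6,7]=10  [2,3,4,5,6]=1  [3,4,5,6,7]=5
  size 6 → [0,3,4,5,6,7]=15  [1,2,3,4,5,6]=1  [2,3,4,5,6,7]=6
  first=0(j) contributes 7
  first=1(h) contributes 21
|[w]| = 28

28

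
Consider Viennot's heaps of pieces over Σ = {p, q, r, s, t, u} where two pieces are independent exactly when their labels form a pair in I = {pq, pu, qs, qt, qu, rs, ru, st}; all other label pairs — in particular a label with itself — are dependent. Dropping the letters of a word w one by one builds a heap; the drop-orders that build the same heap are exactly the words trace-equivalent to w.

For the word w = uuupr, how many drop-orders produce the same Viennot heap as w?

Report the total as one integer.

10

#0=u has no predecessor
#1=u depends on [0:u]
#2=u depends on [1:u]
#3=p has no predecessor
#4=r depends on [3:p]
sources: [0:u, 3:p]
N(rest) = Σ N(rest − s) over sources s of rest; N(one piece) = 1:
  size 1 → [2]=1  [4]=1
  size 2 → [1,2]=1  [2,4]=2  [3,4]=1
  size 3 → [0,1,2]=1  [1,2,4]=3  [2,3,4]=3
  first=0(u) contributes 6
  first=3(p) contributes 4
|[w]| = 10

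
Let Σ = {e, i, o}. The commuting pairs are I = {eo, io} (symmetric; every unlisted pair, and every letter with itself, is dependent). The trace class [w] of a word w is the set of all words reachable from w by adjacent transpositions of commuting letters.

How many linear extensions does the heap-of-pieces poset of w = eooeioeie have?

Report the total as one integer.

#0=e has no predecessor
#1=o has no predecessor
#2=o depends on [1:o]
#3=e depends on [0:e]
#4=i depends on [3:e]
#5=o depends on [2:o]
#6=e depends on [4:i]
#7=i depends on [6:e]
#8=e depends on [7:i]
sources: [0:e, 1:o]
N(rest) = Σ N(rest − s) over sources s of rest; N(one piece) = 1:
  size 1 → [5]=1  [8]=1
  size 2 → [2,5]=1  [5,8]=2  [7,8]=1
  size 3 → [1,2,5]=1  [2,5,8]=3  [5,7,8]=3  [6,7,8]=1
  size 4 → [1,2,5,8]=4  [2,5,7,8]=6  [4,6,7,8]=1  [5,6,7,8]=4
  size 5 → [1,2,5,7,8]=10  [2,5,6,7,8]=10  [3,4,6,7,8]=1  [4,5,6,7,8]=5
  size 6 → [0,3,4,6,7,8]=1  [1,2,5,6,7,8]=20  [2,4,5,6,7,8]=15  [3,4,5,6,7,8]=6
  size 7 → [0,3,4,5,6,7,8]=7  [1,2,4,5,6,7,8]=35  [2,3,4,5,6,7,8]=21
  first=0(e) contributes 56
  first=1(o) contributes 28
|[w]| = 84

84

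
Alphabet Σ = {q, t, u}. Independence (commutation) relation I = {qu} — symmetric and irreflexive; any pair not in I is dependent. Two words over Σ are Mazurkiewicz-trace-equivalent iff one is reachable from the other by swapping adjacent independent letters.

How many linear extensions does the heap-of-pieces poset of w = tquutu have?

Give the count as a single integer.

3

#0=t has no predecessor
#1=q depends on [0:t]
#2=u depends on [0:t]
#3=u depends on [2:u]
#4=t depends on [1:q, 3:u]
#5=u depends on [4:t]
sources: [0:t]
N(rest) = Σ N(rest − s) over sources s of rest; N(one piece) = 1:
  size 1 → [5]=1
  size 2 → [4,5]=1
  size 3 → [1,4,5]=1  [3,4,5]=1
  size 4 → [1,3,4,5]=2  [2,3,4,5]=1
  first=0(t) contributes 3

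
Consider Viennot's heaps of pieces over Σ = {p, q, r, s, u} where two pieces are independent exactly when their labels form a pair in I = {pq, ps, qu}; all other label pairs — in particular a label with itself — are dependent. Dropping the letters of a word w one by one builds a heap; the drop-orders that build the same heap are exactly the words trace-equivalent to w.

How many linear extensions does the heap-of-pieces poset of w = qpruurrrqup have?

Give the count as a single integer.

6

drop 0:q onto floor
drop 1:p onto floor
drop 2:r onto {0:q, 1:p}
drop 3:u onto {2:r}
drop 4:u onto {3:u}
drop 5:r onto {4:u}
drop 6:r onto {5:r}
drop 7:r onto {6:r}
drop 8:q onto {7:r}
drop 9:u onto {7:r}
drop 10:p onto {9:u}
ground layer = {0:q, 1:p}
drop-orders for the pieces not yet dropped (sum over which currently-grounded one goes next):
  1 to go: {8} 1  {10} 1
  2 to go: {8,10} 2  {9,10} 1
  3 to go: {8,9,10} 3
  4 to go: {7,8,9,10} 3
  5 to go: {6,7,8,9,10} 3
  6 to go: {5,6,7,8,9,10} 3
  7 to go: {4,5,6,7,8,9,10} 3
  8 to go: {3,4,5,6,7,8,9,10} 3
  9 to go: {2,3,4,5,6,7,8,9,10} 3
  if 0:q drops first: 3 orders
  if 1:p drops first: 3 orders
heap linearizations: 6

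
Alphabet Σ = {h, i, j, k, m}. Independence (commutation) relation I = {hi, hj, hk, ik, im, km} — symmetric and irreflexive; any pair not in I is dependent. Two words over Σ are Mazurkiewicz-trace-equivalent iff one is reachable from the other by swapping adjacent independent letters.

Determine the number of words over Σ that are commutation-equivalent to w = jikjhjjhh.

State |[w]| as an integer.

drop 0:j onto floor
drop 1:i onto {0:j}
drop 2:k onto {0:j}
drop 3:j onto {1:i, 2:k}
drop 4:h onto floor
drop 5:j onto {3:j}
drop 6:j onto {5:j}
drop 7:h onto {4:h}
drop 8:h onto {7:h}
ground layer = {0:j, 4:h}
drop-orders for the pieces not yet dropped (sum over which currently-grounded one goes next):
  1 to go: {6} 1  {8} 1
  2 to go: {5,6} 1  {6,8} 2  {7,8} 1
  3 to go: {3,5,6} 1  {4,7,8} 1  {5,6,8} 3  {6,7,8} 3
  4 to go: {1,3,5,6} 1  {2,3,5,6} 1  {3,5,6,8} 4  {4,6,7,8} 4  {5,6,7,8} 6
  5 to go: {1,2,3,5,6} 2  {1,3,5,6,8} 5  {2,3,5,6,8} 5  {3,5,6,7,8} 10  {4,5,6,7,8} 10
  6 to go: {0,1,2,3,5,6} 2  {1,2,3,5,6,8} 12  {1,3,5,6,7,8} 15  {2,3,5,6,7,8} 15  {3,4,5,6,7,8} 20
  7 to go: {0,1,2,3,5,6,8} 14  {1,2,3,5,6,7,8} 42  {1,3,4,5,6,7,8} 35  {2,3,4,5,6,7,8} 35
  if 0:j drops first: 112 orders
  if 4:h drops first: 56 orders
heap linearizations: 168

168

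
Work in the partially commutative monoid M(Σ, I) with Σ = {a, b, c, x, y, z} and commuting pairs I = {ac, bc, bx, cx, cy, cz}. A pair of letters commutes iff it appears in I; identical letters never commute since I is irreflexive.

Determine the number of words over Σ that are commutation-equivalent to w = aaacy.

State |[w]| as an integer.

5

piece 0:a — minimal
piece 1:a rests on {0:a}
piece 2:a rests on {1:a}
piece 3:c — minimal
piece 4:y rests on {2:a}
minimal pieces: {0:a, 3:c}
ways to finish when only these pieces remain (= sum over removing one remaining piece with nothing left below it):
  1 left: {3}→1  {4}→1
  2 left: {2,4}→1  {3,4}→2
  3 left: {1,2,4}→1  {2,3,4}→3
  placing 0:a first → 4 extensions
  placing 3:c first → 1 extensions
total linear extensions = 5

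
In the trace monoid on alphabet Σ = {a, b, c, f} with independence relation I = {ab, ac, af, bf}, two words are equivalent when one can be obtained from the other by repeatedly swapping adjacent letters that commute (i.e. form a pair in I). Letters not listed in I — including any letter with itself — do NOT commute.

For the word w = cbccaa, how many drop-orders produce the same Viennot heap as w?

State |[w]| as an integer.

piece 0:c — minimal
piece 1:b rests on {0:c}
piece 2:c rests on {1:b}
piece 3:c rests on {2:c}
piece 4:a — minimal
piece 5:a rests on {4:a}
minimal pieces: {0:c, 4:a}
ways to finish when only these pieces remain (= sum over removing one remaining piece with nothing left below it):
  1 left: {3}→1  {5}→1
  2 left: {2,3}→1  {3,5}→2  {4,5}→1
  3 left: {1,2,3}→1  {2,3,5}→3  {3,4,5}→3
  4 left: {0,1,2,3}→1  {1,2,3,5}→4  {2,3,4,5}→6
  placing 0:c first → 10 extensions
  placing 4:a first → 5 extensions
total linear extensions = 15

15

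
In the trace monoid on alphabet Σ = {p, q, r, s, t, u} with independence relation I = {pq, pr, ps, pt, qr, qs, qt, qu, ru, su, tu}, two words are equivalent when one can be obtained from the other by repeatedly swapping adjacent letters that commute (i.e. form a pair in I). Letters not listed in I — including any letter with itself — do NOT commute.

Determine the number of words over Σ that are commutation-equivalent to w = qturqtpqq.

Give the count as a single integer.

1260

#0=q has no predecessor
#1=t has no predecessor
#2=u has no predecessor
#3=r depends on [1:t]
#4=q depends on [0:q]
#5=t depends on [3:r]
#6=p depends on [2:u]
#7=q depends on [4:q]
#8=q depends on [7:q]
sources: [0:q, 1:t, 2:u]
N(rest) = Σ N(rest − s) over sources s of rest; N(one piece) = 1:
  size 1 → [5]=1  [6]=1  [8]=1
  size 2 → [2,6]=1  [3,5]=1  [5,6]=2  [5,8]=2  [6,8]=2  [7,8]=1
  size 3 → [1,3,5]=1  [2,5,6]=3  [2,6,8]=3  [3,5,6]=3  [3,5,8]=3  [4,7,8]=1  [5,6,8]=6  [5,7,8]=3  [6,7,8]=3
  size 4 → [0,4,7,8]=1  [1,3,5,6]=4  [1,3,5,8]=4  [2,3,5,6]=6  [2,5,6,8]=12  [2,6,7,8]=6  [3,5,6,8]=12  [3,5,7,8]=6  [4,5,7,8]=4  [4,6,7,8]=4  [5,6,7,8]=12
  size 5 → [0,4,5,7,8]=5  [0,4,6,7,8]=5  [1,2,3,5,6]=10  [1,3,5,6,8]=20  [1,3,5,7,8]=10  [2,3,5,6,8]=30  [2,4,6,7,8]=10  [2,5,6,7,8]=30  [3,4,5,7,8]=10  [3,5,6,7,8]=30  [4,5,6,7,8]=20
  size 6 → [0,2,4,6,7,8]=15  [0,3,4,5,7,8]=15  [0,4,5,6,7,8]=30  [1,2,3,5,6,8]=60  [1,3,4,5,7,8]=20  [1,3,5,6,7,8]=60  [2,3,5,6,7,8]=90  [2,4,5,6,7,8]=60  [3,4,5,6,7,8]=60
  size 7 → [0,1,3,4,5,7,8]=35  [0,2,4,5,6,7,8]=105  [0,3,4,5,6,7,8]=105  [1,2,3,5,6,7,8]=210  [1,3,4,5,6,7,8]=140  [2,3,4,5,6,7,8]=210
  first=0(q) contributes 560
  first=1(t) contributes 420
  first=2(u) contributes 280
|[w]| = 1260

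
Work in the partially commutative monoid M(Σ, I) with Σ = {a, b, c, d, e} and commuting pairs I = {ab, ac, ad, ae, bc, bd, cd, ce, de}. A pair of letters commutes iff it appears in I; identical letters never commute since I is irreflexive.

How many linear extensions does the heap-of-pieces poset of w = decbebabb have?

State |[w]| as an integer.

0(d) covers ∅
1(e) covers ∅
2(c) covers ∅
3(b) covers 1:e
4(e) covers 3:b
5(b) covers 4:e
6(a) covers ∅
7(b) covers 5:b
8(b) covers 7:b
floor of heap: 0:d, 1:e, 2:c, 6:a
completions by unplaced set U, small U first (add the entries for U minus each lowest piece of U):
  |U|=1: {0}:1  {2}:1  {6}:1  {8}:1
  |U|=2: {0,2}:2  {0,6}:2  {0,8}:2  {2,6}:2  {2,8}:2  {6,8}:2  {7,8}:1
  |U|=3: {0,2,6}:6  {0,2,8}:6  {0,6,8}:6  {0,7,8}:3  {2,6,8}:6  {2,7,8}:3  {5,7,8}:1  {6,7,8}:3
  |U|=4: {0,2,6,8}:24  {0,2,7,8}:12  {0,5,7,8}:4  {0,6,7,8}:12  {2,5,7,8}:4  {2,6,7,8}:12  {4,5,7,8}:1  {5,6,7,8}:4
  |U|=5: {0,2,5,7,8}:20  {0,2,6,7,8}:60  {0,4,5,7,8}:5  {0,5,6,7,8}:20  {2,4,5,7,8}:5  {2,5,6,7,8}:20  {3,4,5,7,8}:1  {4,5,6,7,8}:5
  |U|=6: {0,2,4,5,7,8}:30  {0,2,5,6,7,8}:120  {0,3,4,5,7,8}:6  {0,4,5,6,7,8}:30  {1,3,4,5,7,8}:1  {2,3,4,5,7,8}:6  {2,4,5,6,7,8}:30  {3,4,5,6,7,8}:6
  |U|=7: {0,1,3,4,5,7,8}:7  {0,2,3,4,5,7,8}:42  {0,2,4,5,6,7,8}:210  {0,3,4,5,6,7,8}:42  {1,2,3,4,5,7,8}:7  {1,3,4,5,6,7,8}:7  {2,3,4,5,6,7,8}:42
  start at 0(d): 56
  start at 1(e): 336
  start at 2(c): 56
  start at 6(a): 56
sum over floor = 504

504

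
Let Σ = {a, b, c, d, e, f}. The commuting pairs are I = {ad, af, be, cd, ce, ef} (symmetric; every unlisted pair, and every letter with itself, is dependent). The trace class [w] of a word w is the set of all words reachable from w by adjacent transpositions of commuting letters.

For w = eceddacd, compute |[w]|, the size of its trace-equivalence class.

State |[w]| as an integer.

40

0(e) covers ∅
1(c) covers ∅
2(e) covers 0:e
3(d) covers 2:e
4(d) covers 3:d
5(a) covers 1:c, 2:e
6(c) covers 5:a
7(d) covers 4:d
floor of heap: 0:e, 1:c
completions by unplaced set U, small U first (add the entries for U minus each lowest piece of U):
  |U|=1: {6}:1  {7}:1
  |U|=2: {4,7}:1  {5,6}:1  {6,7}:2
  |U|=3: {1,5,6}:1  {3,4,7}:1  {4,6,7}:3  {5,6,7}:3
  |U|=4: {1,5,6,7}:4  {3,4,6,7}:4  {4,5,6,7}:6
  |U|=5: {1,4,5,6,7}:10  {3,4,5,6,7}:10
  |U|=6: {1,3,4,5,6,7}:20  {2,3,4,5,6,7}:10
  start at 0(e): 30
  start at 1(c): 10
sum over floor = 40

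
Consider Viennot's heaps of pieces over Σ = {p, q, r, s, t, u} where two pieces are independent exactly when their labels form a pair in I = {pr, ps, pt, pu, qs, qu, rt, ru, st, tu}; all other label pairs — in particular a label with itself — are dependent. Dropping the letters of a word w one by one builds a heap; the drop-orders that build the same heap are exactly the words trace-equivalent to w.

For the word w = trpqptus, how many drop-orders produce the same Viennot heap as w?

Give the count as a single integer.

296

0(t) covers ∅
1(r) covers ∅
2(p) covers ∅
3(q) covers 0:t, 1:r, 2:p
4(p) covers 3:q
5(t) covers 3:q
6(u) covers ∅
7(s) covers 1:r, 6:u
floor of heap: 0:t, 1:r, 2:p, 6:u
completions by unplaced set U, small U first (add the entries for U minus each lowest piece of U):
  |U|=1: {4}:1  {5}:1  {7}:1
  |U|=2: {4,5}:2  {4,7}:2  {5,7}:2  {6,7}:1
  |U|=3: {3,4,5}:2  {4,5,7}:6  {4,6,7}:3  {5,6,7}:3
  |U|=4: {0,3,4,5}:2  {2,3,4,5}:2  {3,4,5,7}:8  {4,5,6,7}:12
  |U|=5: {0,2,3,4,5}:4  {0,3,4,5,7}:10  {1,3,4,5,7}:8  {2,3,4,5,7}:10  {3,4,5,6,7}:20
  |U|=6: {0,1,3,4,5,7}:18  {0,2,3,4,5,7}:24  {0,3,4,5,6,7}:30  {1,2,3,4,5,7}:18  {1,3,4,5,6,7}:28  {2,3,4,5,6,7}:30
  start at 0(t): 76
  start at 1(r): 84
  start at 2(p): 76
  start at 6(u): 60
sum over floor = 296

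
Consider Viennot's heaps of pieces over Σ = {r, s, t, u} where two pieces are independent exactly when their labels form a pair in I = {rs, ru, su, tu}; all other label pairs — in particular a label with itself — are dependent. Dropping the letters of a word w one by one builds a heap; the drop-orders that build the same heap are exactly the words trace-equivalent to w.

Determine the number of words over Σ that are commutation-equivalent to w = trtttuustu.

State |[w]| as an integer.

piece 0:t — minimal
piece 1:r rests on {0:t}
piece 2:t rests on {1:r}
piece 3:t rests on {2:t}
piece 4:t rests on {3:t}
piece 5:u — minimal
piece 6:u rests on {5:u}
piece 7:s rests on {4:t}
piece 8:t rests on {7:s}
piece 9:u rests on {6:u}
minimal pieces: {0:t, 5:u}
ways to finish when only these pieces remain (= sum over removing one remaining piece with nothing left below it):
  1 left: {8}→1  {9}→1
  2 left: {6,9}→1  {7,8}→1  {8,9}→2
  3 left: {4,7,8}→1  {5,6,9}→1  {6,8,9}→3  {7,8,9}→3
  4 left: {3,4,7,8}→1  {4,7,8,9}→4  {5,6,8,9}→4  {6,7,8,9}→6
  5 left: {2,3,4,7,8}→1  {3,4,7,8,9}→5  {4,6,7,8,9}→10  {5,6,7,8,9}→10
  6 left: {1,2,3,4,7,8}→1  {2,3,4,7,8,9}→6  {3,4,6,7,8,9}→15  {4,5,6,7,8,9}→20
  7 left: {0,1,2,3,4,7,8}→1  {1,2,3,4,7,8,9}→7  {2,3,4,6,7,8,9}→21  {3,4,5,6,7,8,9}→35
  8 left: {0,1,2,3,4,7,8,9}→8  {1,2,3,4,6,7,8,9}→28  {2,3,4,5,6,7,8,9}→56
  placing 0:t first → 84 extensions
  placing 5:u first → 36 extensions
total linear extensions = 120

120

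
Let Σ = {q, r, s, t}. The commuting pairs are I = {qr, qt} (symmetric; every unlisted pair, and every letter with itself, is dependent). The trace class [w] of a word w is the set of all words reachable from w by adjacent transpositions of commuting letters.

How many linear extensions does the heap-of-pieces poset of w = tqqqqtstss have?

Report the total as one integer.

piece 0:t — minimal
piece 1:q — minimal
piece 2:q rests on {1:q}
piece 3:q rests on {2:q}
piece 4:q rests on {3:q}
piece 5:t rests on {0:t}
piece 6:s rests on {4:q, 5:t}
piece 7:t rests on {6:s}
piece 8:s rests on {7:t}
piece 9:s rests on {8:s}
minimal pieces: {0:t, 1:q}
ways to finish when only these pieces remain (= sum over removing one remaining piece with nothing left below it):
  1 left: {9}→1
  2 left: {8,9}→1
  3 left: {7,8,9}→1
  4 left: {6,7,8,9}→1
  5 left: {4,6,7,8,9}→1  {5,6,7,8,9}→1
  6 left: {0,5,6,7,8,9}→1  {3,4,6,7,8,9}→1  {4,5,6,7,8,9}→2
  7 left: {0,4,5,6,7,8,9}→3  {2,3,4,6,7,8,9}→1  {3,4,5,6,7,8,9}→3
  8 left: {0,3,4,5,6,7,8,9}→6  {1,2,3,4,6,7,8,9}→1  {2,3,4,5,6,7,8,9}→4
  placing 0:t first → 5 extensions
  placing 1:q first → 10 extensions
total linear extensions = 15

15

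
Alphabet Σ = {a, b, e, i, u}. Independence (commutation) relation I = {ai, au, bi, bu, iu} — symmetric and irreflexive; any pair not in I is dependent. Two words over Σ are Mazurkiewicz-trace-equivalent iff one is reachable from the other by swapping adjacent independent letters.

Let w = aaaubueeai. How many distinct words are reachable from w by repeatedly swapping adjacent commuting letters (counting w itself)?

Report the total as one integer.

30

0(a) covers ∅
1(a) covers 0:a
2(a) covers 1:a
3(u) covers ∅
4(b) covers 2:a
5(u) covers 3:u
6(e) covers 4:b, 5:u
7(e) covers 6:e
8(a) covers 7:e
9(i) covers 7:e
floor of heap: 0:a, 3:u
completions by unplaced set U, small U first (add the entries for U minus each lowest piece of U):
  |U|=1: {8}:1  {9}:1
  |U|=2: {8,9}:2
  |U|=3: {7,8,9}:2
  |U|=4: {6,7,8,9}:2
  |U|=5: {4,6,7,8,9}:2  {5,6,7,8,9}:2
  |U|=6: {2,4,6,7,8,9}:2  {3,5,6,7,8,9}:2  {4,5,6,7,8,9}:4
  |U|=7: {1,2,4,6,7,8,9}:2  {2,4,5,6,7,8,9}:6  {3,4,5,6,7,8,9}:6
  |U|=8: {0,1,2,4,6,7,8,9}:2  {1,2,4,5,6,7,8,9}:8  {2,3,4,5,6,7,8,9}:12
  start at 0(a): 20
  start at 3(u): 10
sum over floor = 30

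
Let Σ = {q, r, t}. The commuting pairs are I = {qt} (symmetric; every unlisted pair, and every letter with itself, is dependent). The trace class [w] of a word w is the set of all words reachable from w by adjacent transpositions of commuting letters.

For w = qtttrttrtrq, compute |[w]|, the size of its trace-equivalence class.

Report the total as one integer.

4

0(q) covers ∅
1(t) covers ∅
2(t) covers 1:t
3(t) covers 2:t
4(r) covers 0:q, 3:t
5(t) covers 4:r
6(t) covers 5:t
7(r) covers 6:t
8(t) covers 7:r
9(r) covers 8:t
10(q) covers 9:r
floor of heap: 0:q, 1:t
completions by unplaced set U, small U first (add the entries for U minus each lowest piece of U):
  |U|=1: {10}:1
  |U|=2: {9,10}:1
  |U|=3: {8,9,10}:1
  |U|=4: {7,8,9,10}:1
  |U|=5: {6,7,8,9,10}:1
  |U|=6: {5,6,7,8,9,10}:1
  |U|=7: {4,5,6,7,8,9,10}:1
  |U|=8: {0,4,5,6,7,8,9,10}:1  {3,4,5,6,7,8,9,10}:1
  |U|=9: {0,3,4,5,6,7,8,9,10}:2  {2,3,4,5,6,7,8,9,10}:1
  start at 0(q): 1
  start at 1(t): 3
sum over floor = 4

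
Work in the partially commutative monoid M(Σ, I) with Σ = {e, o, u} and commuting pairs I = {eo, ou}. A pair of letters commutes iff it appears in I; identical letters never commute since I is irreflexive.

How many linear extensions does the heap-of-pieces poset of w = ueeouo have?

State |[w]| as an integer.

piece 0:u — minimal
piece 1:e rests on {0:u}
piece 2:e rests on {1:e}
piece 3:o — minimal
piece 4:u rests on {2:e}
piece 5:o rests on {3:o}
minimal pieces: {0:u, 3:o}
ways to finish when only these pieces remain (= sum over removing one remaining piece with nothing left below it):
  1 left: {4}→1  {5}→1
  2 left: {2,4}→1  {3,5}→1  {4,5}→2
  3 left: {1,2,4}→1  {2,4,5}→3  {3,4,5}→3
  4 left: {0,1,2,4}→1  {1,2,4,5}→4  {2,3,4,5}→6
  placing 0:u first → 10 extensions
  placing 3:o first → 5 extensions
total linear extensions = 15

15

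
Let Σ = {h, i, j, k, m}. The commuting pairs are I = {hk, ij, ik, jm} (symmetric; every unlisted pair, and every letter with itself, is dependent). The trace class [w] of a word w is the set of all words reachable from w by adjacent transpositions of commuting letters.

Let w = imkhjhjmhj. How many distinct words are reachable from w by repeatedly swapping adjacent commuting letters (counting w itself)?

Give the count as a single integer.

4

0(i) covers ∅
1(m) covers 0:i
2(k) covers 1:m
3(h) covers 1:m
4(j) covers 2:k, 3:h
5(h) covers 4:j
6(j) covers 5:h
7(m) covers 5:h
8(h) covers 6:j, 7:m
9(j) covers 8:h
floor of heap: 0:i
completions by unplaced set U, small U first (add the entries for U minus each lowest piece of U):
  |U|=1: {9}:1
  |U|=2: {8,9}:1
  |U|=3: {6,8,9}:1  {7,8,9}:1
  |U|=4: {6,7,8,9}:2
  |U|=5: {5,6,7,8,9}:2
  |U|=6: {4,5,6,7,8,9}:2
  |U|=7: {2,4,5,6,7,8,9}:2  {3,4,5,6,7,8,9}:2
  |U|=8: {2,3,4,5,6,7,8,9}:4
  start at 0(i): 4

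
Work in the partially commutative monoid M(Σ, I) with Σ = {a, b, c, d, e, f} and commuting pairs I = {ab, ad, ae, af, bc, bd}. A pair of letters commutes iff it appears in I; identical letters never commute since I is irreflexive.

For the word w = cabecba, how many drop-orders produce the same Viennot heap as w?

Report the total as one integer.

drop 0:c onto floor
drop 1:a onto {0:c}
drop 2:b onto floor
drop 3:e onto {0:c, 2:b}
drop 4:c onto {1:a, 3:e}
drop 5:b onto {3:e}
drop 6:a onto {4:c}
ground layer = {0:c, 2:b}
drop-orders for the pieces not yet dropped (sum over which currently-grounded one goes next):
  1 to go: {5} 1  {6} 1
  2 to go: {4,6} 1  {5,6} 2
  3 to go: {1,4,6} 1  {4,5,6} 3
  4 to go: {1,4,5,6} 4  {3,4,5,6} 3
  5 to go: {1,3,4,5,6} 7  {2,3,4,5,6} 3
  if 0:c drops first: 10 orders
  if 2:b drops first: 7 orders
heap linearizations: 17

17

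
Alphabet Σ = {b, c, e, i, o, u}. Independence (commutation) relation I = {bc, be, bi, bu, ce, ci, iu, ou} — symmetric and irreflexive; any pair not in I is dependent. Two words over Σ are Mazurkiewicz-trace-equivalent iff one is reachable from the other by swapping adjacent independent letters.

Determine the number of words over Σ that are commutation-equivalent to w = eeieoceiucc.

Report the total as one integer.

9

piece 0:e — minimal
piece 1:e rests on {0:e}
piece 2:i rests on {1:e}
piece 3:e rests on {2:i}
piece 4:o rests on {3:e}
piece 5:c rests on {4:o}
piece 6:e rests on {4:o}
piece 7:i rests on {6:e}
piece 8:u rests on {5:c, 6:e}
piece 9:c rests on {8:u}
piece 10:c rests on {9:c}
minimal pieces: {0:e}
ways to finish when only these pieces remain (= sum over removing one remaining piece with nothing left below it):
  1 left: {7}→1  {10}→1
  2 left: {7,10}→2  {9,10}→1
  3 left: {7,9,10}→3  {8,9,10}→1
  4 left: {5,8,9,10}→1  {7,8,9,10}→4
  5 left: {5,7,8,9,10}→5  {6,7,8,9,10}→4
  6 left: {5,6,7,8,9,10}→9
  7 left: {4,5,6,7,8,9,10}→9
  8 left: {3,4,5,6,7,8,9,10}→9
  9 left: {2,3,4,5,6,7,8,9,10}→9
  placing 0:e first → 9 extensions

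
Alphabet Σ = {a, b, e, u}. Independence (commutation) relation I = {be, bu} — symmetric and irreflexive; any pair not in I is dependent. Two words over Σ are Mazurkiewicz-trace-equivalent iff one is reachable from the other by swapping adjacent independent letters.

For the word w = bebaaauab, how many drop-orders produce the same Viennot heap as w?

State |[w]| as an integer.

3

drop 0:b onto floor
drop 1:e onto floor
drop 2:b onto {0:b}
drop 3:a onto {1:e, 2:b}
drop 4:a onto {3:a}
drop 5:a onto {4:a}
drop 6:u onto {5:a}
drop 7:a onto {6:u}
drop 8:b onto {7:a}
ground layer = {0:b, 1:e}
drop-orders for the pieces not yet dropped (sum over which currently-grounded one goes next):
  1 to go: {8} 1
  2 to go: {7,8} 1
  3 to go: {6,7,8} 1
  4 to go: {5,6,7,8} 1
  5 to go: {4,5,6,7,8} 1
  6 to go: {3,4,5,6,7,8} 1
  7 to go: {1,3,4,5,6,7,8} 1  {2,3,4,5,6,7,8} 1
  if 0:b drops first: 2 orders
  if 1:e drops first: 1 orders
heap linearizations: 3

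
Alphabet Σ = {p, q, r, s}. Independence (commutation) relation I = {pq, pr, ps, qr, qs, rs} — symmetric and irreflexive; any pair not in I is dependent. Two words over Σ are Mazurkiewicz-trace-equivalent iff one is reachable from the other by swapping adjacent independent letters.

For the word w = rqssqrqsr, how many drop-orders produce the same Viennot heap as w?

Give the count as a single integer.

1680

piece 0:r — minimal
piece 1:q — minimal
piece 2:s — minimal
piece 3:s rests on {2:s}
piece 4:q rests on {1:q}
piece 5:r rests on {0:r}
piece 6:q rests on {4:q}
piece 7:s rests on {3:s}
piece 8:r rests on {5:r}
minimal pieces: {0:r, 1:q, 2:s}
ways to finish when only these pieces remain (= sum over removing one remaining piece with nothing left below it):
  1 left: {6}→1  {7}→1  {8}→1
  2 left: {3,7}→1  {4,6}→1  {5,8}→1  {6,7}→2  {6,8}→2  {7,8}→2
  3 left: {0,5,8}→1  {1,4,6}→1  {2,3,7}→1  {3,6,7}→3  {3,7,8}→3  {4,6,7}→3  {4,6,8}→3  {5,6,8}→3  {5,7,8}→3  {6,7,8}→6
  4 left: {0,5,6,8}→4  {0,5,7,8}→4  {1,4,6,7}→4  {1,4,6,8}→4  {2,3,6,7}→4  {2,3,7,8}→4  {3,4,6,7}→6  {3,5,7,8}→6  {3,6,7,8}→12  {4,5,6,8}→6  {4,6,7,8}→12  {5,6,7,8}→12
  5 left: {0,3,5,7,8}→10  {0,4,5,6,8}→10  {0,5,6,7,8}→20  {1,3,4,6,7}→10  {1,4,5,6,8}→10  {1,4,6,7,8}→20  {2,3,4,6,7}→10  {2,3,5,7,8}→10  {2,3,6,7,8}→20  {3,4,6,7,8}→30  {3,5,6,7,8}→30  {4,5,6,7,8}→30
  6 left: {0,1,4,5,6,8}→20  {0,2,3,5,7,8}→20  {0,3,5,6,7,8}→60  {0,4,5,6,7,8}→60  {1,2,3,4,6,7}→20  {1,3,4,6,7,8}→60  {1,4,5,6,7,8}→60  {2,3,4,6,7,8}→60  {2,3,5,6,7,8}→60  {3,4,5,6,7,8}→90
  7 left: {0,1,4,5,6,7,8}→140  {0,2,3,5,6,7,8}→140  {0,3,4,5,6,7,8}→210  {1,2,3,4,6,7,8}→140  {1,3,4,5,6,7,8}→210  {2,3,4,5,6,7,8}→210
  placing 0:r first → 560 extensions
  placing 1:q first → 560 extensions
  placing 2:s first → 560 extensions
total linear extensions = 1680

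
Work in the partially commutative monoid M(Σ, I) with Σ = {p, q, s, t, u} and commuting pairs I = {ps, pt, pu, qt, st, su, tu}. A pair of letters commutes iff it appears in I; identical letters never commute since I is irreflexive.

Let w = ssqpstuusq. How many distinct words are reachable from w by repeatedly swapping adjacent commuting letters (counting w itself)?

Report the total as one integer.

#0=s has no predecessor
#1=s depends on [0:s]
#2=q depends on [1:s]
#3=p depends on [2:q]
#4=s depends on [2:q]
#5=t has no predecessor
#6=u depends on [2:q]
#7=u depends on [6:u]
#8=s depends on [4:s]
#9=q depends on [3:p, 7:u, 8:s]
sources: [0:s, 5:t]
N(rest) = Σ N(rest − s) over sources s of rest; N(one piece) = 1:
  size 1 → [5]=1  [9]=1
  size 2 → [3,9]=1  [5,9]=2  [7,9]=1  [8,9]=1
  size 3 → [3,5,9]=3  [3,7,9]=2  [3,8,9]=2  [4,8,9]=1  [5,7,9]=3  [5,8,9]=3  [6,7,9]=1  [7,8,9]=2
  size 4 → [3,4,8,9]=3  [3,5,7,9]=8  [3,5,8,9]=8  [3,6,7,9]=3  [3,7,8,9]=6  [4,5,8,9]=4  [4,7,8,9]=3  [5,6,7,9]=4  [5,7,8,9]=8  [6,7,8,9]=3
  size 5 → [3,4,5,8,9]=15  [3,4,7,8,9]=12  [3,5,6,7,9]=15  [3,5,7,8,9]=30  [3,6,7,8,9]=12  [4,5,7,8,9]=15  [4,6,7,8,9]=6  [5,6,7,8,9]=15
  size 6 → [3,4,5,7,8,9]=72  [3,4,6,7,8,9]=30  [3,5,6,7,8,9]=72  [4,5,6,7,8,9]=36
  size 7 → [2,3,4,6,7,8,9]=30  [3,4,5,6,7,8,9]=210
  size 8 → [1,2,3,4,6,7,8,9]=30  [2,3,4,5,6,7,8,9]=240
  first=0(s) contributes 270
  first=5(t) contributes 30
|[w]| = 300

300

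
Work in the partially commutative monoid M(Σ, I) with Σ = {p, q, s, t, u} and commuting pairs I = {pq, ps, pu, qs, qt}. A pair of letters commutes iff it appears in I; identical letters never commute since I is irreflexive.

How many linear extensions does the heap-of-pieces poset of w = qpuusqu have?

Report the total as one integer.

14

piece 0:q — minimal
piece 1:p — minimal
piece 2:u rests on {0:q}
piece 3:u rests on {2:u}
piece 4:s rests on {3:u}
piece 5:q rests on {3:u}
piece 6:u rests on {4:s, 5:q}
minimal pieces: {0:q, 1:p}
ways to finish when only these pieces remain (= sum over removing one remaining piece with nothing left below it):
  1 left: {1}→1  {6}→1
  2 left: {1,6}→2  {4,6}→1  {5,6}→1
  3 left: {1,4,6}→3  {1,5,6}→3  {4,5,6}→2
  4 left: {1,4,5,6}→8  {3,4,5,6}→2
  5 left: {1,3,4,5,6}→10  {2,3,4,5,6}→2
  placing 0:q first → 12 extensions
  placing 1:p first → 2 extensions
total linear extensions = 14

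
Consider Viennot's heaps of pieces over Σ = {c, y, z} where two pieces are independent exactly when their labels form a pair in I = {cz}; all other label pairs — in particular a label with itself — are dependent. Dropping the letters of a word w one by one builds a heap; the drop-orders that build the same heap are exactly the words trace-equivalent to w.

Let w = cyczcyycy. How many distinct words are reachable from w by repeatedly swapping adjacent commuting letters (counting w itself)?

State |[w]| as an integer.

piece 0:c — minimal
piece 1:y rests on {0:c}
piece 2:c rests on {1:y}
piece 3:z rests on {1:y}
piece 4:c rests on {2:c}
piece 5:y rests on {3:z, 4:c}
piece 6:y rests on {5:y}
piece 7:c rests on {6:y}
piece 8:y rests on {7:c}
minimal pieces: {0:c}
ways to finish when only these pieces remain (= sum over removing one remaining piece with nothing left below it):
  1 left: {8}→1
  2 left: {7,8}→1
  3 left: {6,7,8}→1
  4 left: {5,6,7,8}→1
  5 left: {3,5,6,7,8}→1  {4,5,6,7,8}→1
  6 left: {2,4,5,6,7,8}→1  {3,4,5,6,7,8}→2
  7 left: {2,3,4,5,6,7,8}→3
  placing 0:c first → 3 extensions

3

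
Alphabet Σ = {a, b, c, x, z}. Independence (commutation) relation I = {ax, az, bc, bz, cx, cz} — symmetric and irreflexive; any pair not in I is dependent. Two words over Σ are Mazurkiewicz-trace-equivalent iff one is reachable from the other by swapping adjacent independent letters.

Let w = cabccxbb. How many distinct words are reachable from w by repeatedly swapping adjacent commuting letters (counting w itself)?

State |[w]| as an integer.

piece 0:c — minimal
piece 1:a rests on {0:c}
piece 2:b rests on {1:a}
piece 3:c rests on {1:a}
piece 4:c rests on {3:c}
piece 5:x rests on {2:b}
piece 6:b rests on {5:x}
piece 7:b rests on {6:b}
minimal pieces: {0:c}
ways to finish when only these pieces remain (= sum over removing one remaining piece with nothing left below it):
  1 left: {4}→1  {7}→1
  2 left: {3,4}→1  {4,7}→2  {6,7}→1
  3 left: {3,4,7}→3  {4,6,7}→3  {5,6,7}→1
  4 left: {2,5,6,7}→1  {3,4,6,7}→6  {4,5,6,7}→4
  5 left: {2,4,5,6,7}→5  {3,4,5,6,7}→10
  6 left: {2,3,4,5,6,7}→15
  placing 0:c first → 15 extensions

15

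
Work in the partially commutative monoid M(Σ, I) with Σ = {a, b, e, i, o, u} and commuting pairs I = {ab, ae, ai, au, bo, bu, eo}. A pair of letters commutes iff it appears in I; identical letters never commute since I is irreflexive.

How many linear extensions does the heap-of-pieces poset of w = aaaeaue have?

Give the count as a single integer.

35

piece 0:a — minimal
piece 1:a rests on {0:a}
piece 2:a rests on {1:a}
piece 3:e — minimal
piece 4:a rests on {2:a}
piece 5:u rests on {3:e}
piece 6:e rests on {5:u}
minimal pieces: {0:a, 3:e}
ways to finish when only these pieces remain (= sum over removing one remaining piece with nothing left below it):
  1 left: {4}→1  {6}→1
  2 left: {2,4}→1  {4,6}→2  {5,6}→1
  3 left: {1,2,4}→1  {2,4,6}→3  {3,5,6}→1  {4,5,6}→3
  4 left: {0,1,2,4}→1  {1,2,4,6}→4  {2,4,5,6}→6  {3,4,5,6}→4
  5 left: {0,1,2,4,6}→5  {1,2,4,5,6}→10  {2,3,4,5,6}→10
  placing 0:a first → 20 extensions
  placing 3:e first → 15 extensions
total linear extensions = 35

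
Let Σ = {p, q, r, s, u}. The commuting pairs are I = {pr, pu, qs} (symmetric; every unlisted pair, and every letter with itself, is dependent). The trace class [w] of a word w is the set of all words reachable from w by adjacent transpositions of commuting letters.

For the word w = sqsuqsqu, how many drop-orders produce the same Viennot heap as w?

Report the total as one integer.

0(s) covers ∅
1(q) covers ∅
2(s) covers 0:s
3(u) covers 1:q, 2:s
4(q) covers 3:u
5(s) covers 3:u
6(q) covers 4:q
7(u) covers 5:s, 6:q
floor of heap: 0:s, 1:q
completions by unplaced set U, small U first (add the entries for U minus each lowest piece of U):
  |U|=1: {7}:1
  |U|=2: {5,7}:1  {6,7}:1
  |U|=3: {4,6,7}:1  {5,6,7}:2
  |U|=4: {4,5,6,7}:3
  |U|=5: {3,4,5,6,7}:3
  |U|=6: {1,3,4,5,6,7}:3  {2,3,4,5,6,7}:3
  start at 0(s): 6
  start at 1(q): 3
sum over floor = 9

9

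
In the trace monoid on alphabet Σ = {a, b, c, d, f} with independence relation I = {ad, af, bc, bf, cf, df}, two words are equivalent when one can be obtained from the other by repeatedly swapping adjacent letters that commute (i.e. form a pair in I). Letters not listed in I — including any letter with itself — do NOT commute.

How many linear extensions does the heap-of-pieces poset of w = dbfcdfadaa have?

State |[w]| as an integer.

900

0(d) covers ∅
1(b) covers 0:d
2(f) covers ∅
3(c) covers 0:d
4(d) covers 1:b, 3:c
5(f) covers 2:f
6(a) covers 1:b, 3:c
7(d) covers 4:d
8(a) covers 6:a
9(a) covers 8:a
floor of heap: 0:d, 2:f
completions by unplaced set U, small U first (add the entries for U minus each lowest piece of U):
  |U|=1: {5}:1  {7}:1  {9}:1
  |U|=2: {2,5}:1  {4,7}:1  {5,7}:2  {5,9}:2  {7,9}:2  {8,9}:1
  |U|=3: {2,5,7}:3  {2,5,9}:3  {4,5,7}:3  {4,7,9}:3  {5,7,9}:6  {5,8,9}:3  {6,8,9}:1  {7,8,9}:3
  |U|=4: {2,4,5,7}:6  {2,5,7,9}:12  {2,5,8,9}:6  {4,5,7,9}:12  {4,7,8,9}:6  {5,6,8,9}:4  {5,7,8,9}:12  {6,7,8,9}:4
  |U|=5: {2,4,5,7,9}:30  {2,5,6,8,9}:10  {2,5,7,8,9}:30  {4,5,7,8,9}:30  {4,6,7,8,9}:10  {5,6,7,8,9}:20
  |U|=6: {1,4,6,7,8,9}:10  {2,4,5,7,8,9}:90  {2,5,6,7,8,9}:60  {3,4,6,7,8,9}:10  {4,5,6,7,8,9}:60
  |U|=7: {1,3,4,6,7,8,9}:20  {1,4,5,6,7,8,9}:70  {2,4,5,6,7,8,9}:210  {3,4,5,6,7,8,9}:70
  |U|=8: {0,1,3,4,6,7,8,9}:20  {1,2,4,5,6,7,8,9}:280  {1,3,4,5,6,7,8,9}:160  {2,3,4,5,6,7,8,9}:280
  start at 0(d): 720
  start at 2(f): 180
sum over floor = 900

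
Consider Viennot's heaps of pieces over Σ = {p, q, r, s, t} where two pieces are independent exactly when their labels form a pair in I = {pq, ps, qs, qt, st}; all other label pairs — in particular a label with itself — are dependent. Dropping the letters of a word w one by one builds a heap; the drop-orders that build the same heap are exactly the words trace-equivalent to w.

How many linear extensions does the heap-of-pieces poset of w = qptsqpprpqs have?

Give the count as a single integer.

630

drop 0:q onto floor
drop 1:p onto floor
drop 2:t onto {1:p}
drop 3:s onto floor
drop 4:q onto {0:q}
drop 5:p onto {2:t}
drop 6:p onto {5:p}
drop 7:r onto {3:s, 4:q, 6:p}
drop 8:p onto {7:r}
drop 9:q onto {7:r}
drop 10:s onto {7:r}
ground layer = {0:q, 1:p, 3:s}
drop-orders for the pieces not yet dropped (sum over which currently-grounded one goes next):
  1 to go: {8} 1  {9} 1  {10} 1
  2 to go: {8,9} 2  {8,10} 2  {9,10} 2
  3 to go: {8,9,10} 6
  4 to go: {7,8,9,10} 6
  5 to go: {3,7,8,9,10} 6  {4,7,8,9,10} 6  {6,7,8,9,10} 6
  6 to go: {0,4,7,8,9,10} 6  {3,4,7,8,9,10} 12  {3,6,7,8,9,10} 12  {4,6,7,8,9,10} 12  {5,6,7,8,9,10} 6
  7 to go: {0,3,4,7,8,9,10} 18  {0,4,6,7,8,9,10} 18  {2,5,6,7,8,9,10} 6  {3,4,6,7,8,9,10} 36  {3,5,6,7,8,9,10} 18  {4,5,6,7,8,9,10} 18
  8 to go: {0,3,4,6,7,8,9,10} 72  {0,4,5,6,7,8,9,10} 36  {1,2,5,6,7,8,9,10} 6  {2,3,5,6,7,8,9,10} 24  {2,4,5,6,7,8,9,10} 24  {3,4,5,6,7,8,9,10} 72
  9 to go: {0,2,4,5,6,7,8,9,10} 60  {0,3,4,5,6,7,8,9,10} 180  {1,2,3,5,6,7,8,9,10} 30  {1,2,4,5,6,7,8,9,10} 30  {2,3,4,5,6,7,8,9,10} 120
  if 0:q drops first: 180 orders
  if 1:p drops first: 360 orders
  if 3:s drops first: 90 orders
heap linearizations: 630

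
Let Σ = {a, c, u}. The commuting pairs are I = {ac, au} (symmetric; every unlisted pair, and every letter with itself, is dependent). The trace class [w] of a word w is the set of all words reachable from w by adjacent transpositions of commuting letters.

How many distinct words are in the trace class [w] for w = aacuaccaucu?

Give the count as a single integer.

330

#0=a has no predecessor
#1=a depends on [0:a]
#2=c has no predecessor
#3=u depends on [2:c]
#4=a depends on [1:a]
#5=c depends on [3:u]
#6=c depends on [5:c]
#7=a depends on [4:a]
#8=u depends on [6:c]
#9=c depends on [8:u]
#10=u depends on [9:c]
sources: [0:a, 2:c]
N(rest) = Σ N(rest − s) over sources s of rest; N(one piece) = 1:
  size 1 → [7]=1  [10]=1
  size 2 → [4,7]=1  [7,10]=2  [9,10]=1
  size 3 → [1,4,7]=1  [4,7,10]=3  [7,9,10]=3  [8,9,10]=1
  size 4 → [0,1,4,7]=1  [1,4,7,10]=4  [4,7,9,10]=6  [6,8,9,10]=1  [7,8,9,10]=4
  size 5 → [0,1,4,7,10]=5  [1,4,7,9,10]=10  [4,7,8,9,10]=10  [5,6,8,9,10]=1  [6,7,8,9,10]=5
  size 6 → [0,1,4,7,9,10]=15  [1,4,7,8,9,10]=20  [3,5,6,8,9,10]=1  [4,6,7,8,9,10]=15  [5,6,7,8,9,10]=6
  size 7 → [0,1,4,7,8,9,10]=35  [1,4,6,7,8,9,10]=35  [2,3,5,6,8,9,10]=1  [3,5,6,7,8,9,10]=7  [4,5,6,7,8,9,10]=21
  size 8 → [0,1,4,6,7,8,9,10]=70  [1,4,5,6,7,8,9,10]=56  [2,3,5,6,7,8,9,10]=8  [3,4,5,6,7,8,9,10]=28
  size 9 → [0,1,4,5,6,7,8,9,10]=126  [1,3,4,5,6,7,8,9,10]=84  [2,3,4,5,6,7,8,9,10]=36
  first=0(a) contributes 120
  first=2(c) contributes 210
|[w]| = 330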